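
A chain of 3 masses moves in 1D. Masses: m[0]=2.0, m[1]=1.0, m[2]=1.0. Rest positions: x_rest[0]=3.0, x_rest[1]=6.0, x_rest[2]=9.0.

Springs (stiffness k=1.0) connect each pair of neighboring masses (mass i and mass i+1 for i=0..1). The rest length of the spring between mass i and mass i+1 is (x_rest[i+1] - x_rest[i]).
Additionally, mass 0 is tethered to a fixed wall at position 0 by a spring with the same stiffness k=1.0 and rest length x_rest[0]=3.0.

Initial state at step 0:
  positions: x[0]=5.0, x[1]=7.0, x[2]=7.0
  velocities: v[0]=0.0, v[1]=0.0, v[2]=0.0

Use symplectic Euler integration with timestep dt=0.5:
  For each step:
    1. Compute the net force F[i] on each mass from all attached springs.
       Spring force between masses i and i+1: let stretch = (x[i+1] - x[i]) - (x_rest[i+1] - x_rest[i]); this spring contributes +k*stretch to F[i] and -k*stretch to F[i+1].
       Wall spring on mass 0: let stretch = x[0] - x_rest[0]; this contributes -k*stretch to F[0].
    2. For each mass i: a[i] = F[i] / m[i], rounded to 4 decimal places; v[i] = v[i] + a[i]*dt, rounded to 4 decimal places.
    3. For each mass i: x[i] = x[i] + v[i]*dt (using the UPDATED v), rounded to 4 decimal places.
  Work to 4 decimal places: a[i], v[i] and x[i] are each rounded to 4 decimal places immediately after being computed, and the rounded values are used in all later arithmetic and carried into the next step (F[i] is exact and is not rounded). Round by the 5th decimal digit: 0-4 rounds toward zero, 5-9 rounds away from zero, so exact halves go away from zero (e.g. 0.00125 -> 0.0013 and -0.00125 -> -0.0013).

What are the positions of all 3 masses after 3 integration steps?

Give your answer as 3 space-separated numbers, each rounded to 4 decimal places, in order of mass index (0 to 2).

Step 0: x=[5.0000 7.0000 7.0000] v=[0.0000 0.0000 0.0000]
Step 1: x=[4.6250 6.5000 7.7500] v=[-0.7500 -1.0000 1.5000]
Step 2: x=[3.9063 5.8438 8.9375] v=[-1.4375 -1.3125 2.3750]
Step 3: x=[2.9415 5.4766 10.1016] v=[-1.9297 -0.7344 2.3282]

Answer: 2.9415 5.4766 10.1016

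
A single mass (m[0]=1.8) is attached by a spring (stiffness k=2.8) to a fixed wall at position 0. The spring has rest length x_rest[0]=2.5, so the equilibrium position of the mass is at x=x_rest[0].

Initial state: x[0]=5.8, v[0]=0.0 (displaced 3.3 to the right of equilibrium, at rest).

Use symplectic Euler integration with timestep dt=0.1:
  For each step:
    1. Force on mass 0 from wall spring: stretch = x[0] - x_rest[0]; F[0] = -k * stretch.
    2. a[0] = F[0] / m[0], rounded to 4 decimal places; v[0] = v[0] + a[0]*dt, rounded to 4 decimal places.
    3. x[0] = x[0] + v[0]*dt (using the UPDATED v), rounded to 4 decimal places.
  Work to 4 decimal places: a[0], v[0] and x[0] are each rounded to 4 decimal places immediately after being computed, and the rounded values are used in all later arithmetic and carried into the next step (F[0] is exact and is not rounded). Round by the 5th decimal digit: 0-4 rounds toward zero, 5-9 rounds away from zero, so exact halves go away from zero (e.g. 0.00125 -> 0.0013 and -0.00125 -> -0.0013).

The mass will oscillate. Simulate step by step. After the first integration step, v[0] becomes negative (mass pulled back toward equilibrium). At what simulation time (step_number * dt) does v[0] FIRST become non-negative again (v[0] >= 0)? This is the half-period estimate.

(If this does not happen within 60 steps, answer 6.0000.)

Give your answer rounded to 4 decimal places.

Answer: 2.6000

Derivation:
Step 0: x=[5.8000] v=[0.0000]
Step 1: x=[5.7487] v=[-0.5133]
Step 2: x=[5.6468] v=[-1.0187]
Step 3: x=[5.4960] v=[-1.5082]
Step 4: x=[5.2986] v=[-1.9742]
Step 5: x=[5.0577] v=[-2.4095]
Step 6: x=[4.7770] v=[-2.8074]
Step 7: x=[4.4608] v=[-3.1616]
Step 8: x=[4.1141] v=[-3.4666]
Step 9: x=[3.7423] v=[-3.7177]
Step 10: x=[3.3512] v=[-3.9110]
Step 11: x=[2.9469] v=[-4.0434]
Step 12: x=[2.5356] v=[-4.1129]
Step 13: x=[2.1238] v=[-4.1184]
Step 14: x=[1.7178] v=[-4.0599]
Step 15: x=[1.3240] v=[-3.9382]
Step 16: x=[0.9485] v=[-3.7553]
Step 17: x=[0.5971] v=[-3.5140]
Step 18: x=[0.2753] v=[-3.2180]
Step 19: x=[-0.0119] v=[-2.8719]
Step 20: x=[-0.2600] v=[-2.4812]
Step 21: x=[-0.4652] v=[-2.0519]
Step 22: x=[-0.6243] v=[-1.5907]
Step 23: x=[-0.7348] v=[-1.1047]
Step 24: x=[-0.7950] v=[-0.6015]
Step 25: x=[-0.8039] v=[-0.0889]
Step 26: x=[-0.7614] v=[0.4250]
First v>=0 after going negative at step 26, time=2.6000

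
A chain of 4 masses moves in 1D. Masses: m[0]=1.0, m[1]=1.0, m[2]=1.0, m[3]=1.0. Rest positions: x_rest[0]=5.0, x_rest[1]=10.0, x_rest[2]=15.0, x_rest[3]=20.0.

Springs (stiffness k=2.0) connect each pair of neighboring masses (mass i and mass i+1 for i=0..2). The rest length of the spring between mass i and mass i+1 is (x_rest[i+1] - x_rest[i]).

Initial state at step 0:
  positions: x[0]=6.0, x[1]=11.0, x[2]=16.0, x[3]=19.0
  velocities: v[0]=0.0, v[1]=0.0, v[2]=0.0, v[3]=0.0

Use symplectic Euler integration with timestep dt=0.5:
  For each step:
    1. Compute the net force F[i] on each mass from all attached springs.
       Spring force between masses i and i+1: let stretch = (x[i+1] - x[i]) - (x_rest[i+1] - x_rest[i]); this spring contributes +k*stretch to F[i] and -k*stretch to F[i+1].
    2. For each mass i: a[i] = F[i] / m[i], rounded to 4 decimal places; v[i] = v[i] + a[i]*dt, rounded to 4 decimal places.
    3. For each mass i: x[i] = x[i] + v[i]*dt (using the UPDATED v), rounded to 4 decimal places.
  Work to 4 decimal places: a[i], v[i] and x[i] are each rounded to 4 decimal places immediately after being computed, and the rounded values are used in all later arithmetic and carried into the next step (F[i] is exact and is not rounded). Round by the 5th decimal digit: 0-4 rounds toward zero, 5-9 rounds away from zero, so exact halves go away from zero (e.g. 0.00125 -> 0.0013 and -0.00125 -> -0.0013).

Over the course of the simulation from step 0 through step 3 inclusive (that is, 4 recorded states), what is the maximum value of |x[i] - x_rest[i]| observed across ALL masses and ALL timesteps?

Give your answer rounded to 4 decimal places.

Answer: 1.2500

Derivation:
Step 0: x=[6.0000 11.0000 16.0000 19.0000] v=[0.0000 0.0000 0.0000 0.0000]
Step 1: x=[6.0000 11.0000 15.0000 20.0000] v=[0.0000 0.0000 -2.0000 2.0000]
Step 2: x=[6.0000 10.5000 14.5000 21.0000] v=[0.0000 -1.0000 -1.0000 2.0000]
Step 3: x=[5.7500 9.7500 15.2500 21.2500] v=[-0.5000 -1.5000 1.5000 0.5000]
Max displacement = 1.2500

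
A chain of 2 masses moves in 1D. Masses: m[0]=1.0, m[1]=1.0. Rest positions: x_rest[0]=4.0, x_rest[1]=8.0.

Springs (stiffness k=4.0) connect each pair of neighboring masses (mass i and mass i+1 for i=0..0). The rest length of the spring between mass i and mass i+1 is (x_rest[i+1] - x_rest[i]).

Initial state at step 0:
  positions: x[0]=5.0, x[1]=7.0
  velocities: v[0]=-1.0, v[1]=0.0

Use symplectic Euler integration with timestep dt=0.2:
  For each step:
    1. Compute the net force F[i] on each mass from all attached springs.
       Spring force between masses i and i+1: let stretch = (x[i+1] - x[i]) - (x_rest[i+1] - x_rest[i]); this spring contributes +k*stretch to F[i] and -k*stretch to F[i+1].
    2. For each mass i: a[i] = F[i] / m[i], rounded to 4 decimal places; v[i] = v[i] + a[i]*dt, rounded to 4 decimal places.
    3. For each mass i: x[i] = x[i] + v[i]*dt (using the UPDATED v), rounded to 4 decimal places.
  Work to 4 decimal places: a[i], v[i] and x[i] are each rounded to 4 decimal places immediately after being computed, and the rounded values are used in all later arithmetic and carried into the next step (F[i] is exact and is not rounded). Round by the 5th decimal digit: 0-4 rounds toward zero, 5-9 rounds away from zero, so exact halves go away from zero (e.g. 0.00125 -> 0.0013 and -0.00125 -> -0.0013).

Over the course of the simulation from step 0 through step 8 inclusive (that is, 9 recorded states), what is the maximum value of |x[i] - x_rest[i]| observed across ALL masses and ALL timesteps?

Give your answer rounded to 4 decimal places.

Answer: 1.5923

Derivation:
Step 0: x=[5.0000 7.0000] v=[-1.0000 0.0000]
Step 1: x=[4.4800 7.3200] v=[-2.6000 1.6000]
Step 2: x=[3.7744 7.8256] v=[-3.5280 2.5280]
Step 3: x=[3.0770 8.3230] v=[-3.4870 2.4870]
Step 4: x=[2.5790 8.6210] v=[-2.4902 1.4902]
Step 5: x=[2.4077 8.5923] v=[-0.8566 -0.1434]
Step 6: x=[2.5859 8.2141] v=[0.8911 -1.8911]
Step 7: x=[3.0246 7.5754] v=[2.1937 -3.1937]
Step 8: x=[3.5515 6.8485] v=[2.6343 -3.6343]
Max displacement = 1.5923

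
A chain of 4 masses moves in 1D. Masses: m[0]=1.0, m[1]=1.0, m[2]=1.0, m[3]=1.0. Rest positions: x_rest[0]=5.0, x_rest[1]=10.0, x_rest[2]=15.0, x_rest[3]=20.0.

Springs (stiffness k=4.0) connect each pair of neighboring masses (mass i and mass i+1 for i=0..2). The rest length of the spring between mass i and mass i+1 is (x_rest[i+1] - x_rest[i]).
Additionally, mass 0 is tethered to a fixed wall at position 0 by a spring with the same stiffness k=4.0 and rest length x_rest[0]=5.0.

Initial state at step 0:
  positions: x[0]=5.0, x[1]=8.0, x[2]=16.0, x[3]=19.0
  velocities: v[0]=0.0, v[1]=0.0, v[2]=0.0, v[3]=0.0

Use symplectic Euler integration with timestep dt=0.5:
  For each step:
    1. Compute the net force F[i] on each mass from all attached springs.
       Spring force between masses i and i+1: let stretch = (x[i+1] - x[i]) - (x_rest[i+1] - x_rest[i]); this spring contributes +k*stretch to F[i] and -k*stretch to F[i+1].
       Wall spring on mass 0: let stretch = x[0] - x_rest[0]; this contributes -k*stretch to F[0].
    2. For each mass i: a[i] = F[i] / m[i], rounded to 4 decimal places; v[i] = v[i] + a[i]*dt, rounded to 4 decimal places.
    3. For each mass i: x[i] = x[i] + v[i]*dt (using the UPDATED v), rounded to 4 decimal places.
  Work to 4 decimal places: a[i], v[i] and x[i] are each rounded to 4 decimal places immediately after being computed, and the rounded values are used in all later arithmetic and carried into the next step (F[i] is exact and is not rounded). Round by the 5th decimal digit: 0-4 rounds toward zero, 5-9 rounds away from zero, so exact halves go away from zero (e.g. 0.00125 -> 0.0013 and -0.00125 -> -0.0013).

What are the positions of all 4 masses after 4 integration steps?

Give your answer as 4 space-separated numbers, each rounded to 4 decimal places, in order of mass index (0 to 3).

Step 0: x=[5.0000 8.0000 16.0000 19.0000] v=[0.0000 0.0000 0.0000 0.0000]
Step 1: x=[3.0000 13.0000 11.0000 21.0000] v=[-4.0000 10.0000 -10.0000 4.0000]
Step 2: x=[8.0000 6.0000 18.0000 18.0000] v=[10.0000 -14.0000 14.0000 -6.0000]
Step 3: x=[3.0000 13.0000 13.0000 20.0000] v=[-10.0000 14.0000 -10.0000 4.0000]
Step 4: x=[5.0000 10.0000 15.0000 20.0000] v=[4.0000 -6.0000 4.0000 0.0000]

Answer: 5.0000 10.0000 15.0000 20.0000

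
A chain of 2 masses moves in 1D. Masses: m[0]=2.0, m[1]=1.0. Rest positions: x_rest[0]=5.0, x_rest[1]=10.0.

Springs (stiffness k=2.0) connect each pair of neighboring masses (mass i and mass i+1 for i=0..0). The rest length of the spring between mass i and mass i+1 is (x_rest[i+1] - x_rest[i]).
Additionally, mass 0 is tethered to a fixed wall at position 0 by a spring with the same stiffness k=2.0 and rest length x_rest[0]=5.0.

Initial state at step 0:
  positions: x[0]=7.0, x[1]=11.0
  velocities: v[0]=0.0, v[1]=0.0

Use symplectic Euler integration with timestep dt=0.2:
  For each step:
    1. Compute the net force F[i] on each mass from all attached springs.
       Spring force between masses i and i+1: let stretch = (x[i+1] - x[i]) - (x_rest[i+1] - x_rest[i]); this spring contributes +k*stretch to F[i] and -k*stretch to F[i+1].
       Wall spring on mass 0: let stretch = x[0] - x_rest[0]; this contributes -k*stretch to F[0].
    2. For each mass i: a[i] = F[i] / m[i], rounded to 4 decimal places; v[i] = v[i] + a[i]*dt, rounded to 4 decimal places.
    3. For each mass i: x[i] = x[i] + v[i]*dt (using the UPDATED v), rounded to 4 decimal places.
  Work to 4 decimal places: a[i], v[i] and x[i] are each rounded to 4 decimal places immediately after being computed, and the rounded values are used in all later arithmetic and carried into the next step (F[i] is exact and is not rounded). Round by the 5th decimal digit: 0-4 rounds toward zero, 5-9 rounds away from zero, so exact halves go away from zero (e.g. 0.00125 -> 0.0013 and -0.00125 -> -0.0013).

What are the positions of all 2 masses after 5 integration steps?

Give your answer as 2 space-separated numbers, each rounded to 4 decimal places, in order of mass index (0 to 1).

Step 0: x=[7.0000 11.0000] v=[0.0000 0.0000]
Step 1: x=[6.8800 11.0800] v=[-0.6000 0.4000]
Step 2: x=[6.6528 11.2240] v=[-1.1360 0.7200]
Step 3: x=[6.3423 11.4023] v=[-1.5523 0.8915]
Step 4: x=[5.9805 11.5758] v=[-1.8088 0.8675]
Step 5: x=[5.6033 11.7017] v=[-1.8858 0.6294]

Answer: 5.6033 11.7017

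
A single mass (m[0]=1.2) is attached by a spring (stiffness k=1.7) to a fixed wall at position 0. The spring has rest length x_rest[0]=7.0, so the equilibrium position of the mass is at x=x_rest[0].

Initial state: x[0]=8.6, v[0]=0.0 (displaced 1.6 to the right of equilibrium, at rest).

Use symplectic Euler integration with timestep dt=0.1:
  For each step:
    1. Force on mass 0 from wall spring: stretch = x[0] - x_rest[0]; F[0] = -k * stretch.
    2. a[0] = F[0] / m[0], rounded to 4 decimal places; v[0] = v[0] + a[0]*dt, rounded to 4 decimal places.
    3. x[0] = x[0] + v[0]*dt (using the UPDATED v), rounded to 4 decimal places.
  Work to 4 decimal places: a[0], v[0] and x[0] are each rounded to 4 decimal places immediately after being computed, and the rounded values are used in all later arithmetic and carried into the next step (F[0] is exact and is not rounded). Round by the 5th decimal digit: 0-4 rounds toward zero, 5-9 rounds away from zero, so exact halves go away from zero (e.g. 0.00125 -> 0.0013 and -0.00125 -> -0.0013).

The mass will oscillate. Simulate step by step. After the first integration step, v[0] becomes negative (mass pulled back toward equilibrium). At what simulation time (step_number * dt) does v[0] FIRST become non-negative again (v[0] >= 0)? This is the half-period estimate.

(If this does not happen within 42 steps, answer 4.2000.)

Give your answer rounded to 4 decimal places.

Step 0: x=[8.6000] v=[0.0000]
Step 1: x=[8.5773] v=[-0.2267]
Step 2: x=[8.5323] v=[-0.4502]
Step 3: x=[8.4656] v=[-0.6673]
Step 4: x=[8.3781] v=[-0.8749]
Step 5: x=[8.2711] v=[-1.0701]
Step 6: x=[8.1461] v=[-1.2502]
Step 7: x=[8.0048] v=[-1.4126]
Step 8: x=[7.8493] v=[-1.5550]
Step 9: x=[7.6818] v=[-1.6753]
Step 10: x=[7.5046] v=[-1.7719]
Step 11: x=[7.3203] v=[-1.8434]
Step 12: x=[7.1314] v=[-1.8888]
Step 13: x=[6.9407] v=[-1.9074]
Step 14: x=[6.7508] v=[-1.8990]
Step 15: x=[6.5644] v=[-1.8637]
Step 16: x=[6.3842] v=[-1.8020]
Step 17: x=[6.2127] v=[-1.7148]
Step 18: x=[6.0524] v=[-1.6033]
Step 19: x=[5.9055] v=[-1.4691]
Step 20: x=[5.7741] v=[-1.3141]
Step 21: x=[5.6601] v=[-1.1404]
Step 22: x=[5.5650] v=[-0.9506]
Step 23: x=[5.4903] v=[-0.7473]
Step 24: x=[5.4370] v=[-0.5334]
Step 25: x=[5.4058] v=[-0.3120]
Step 26: x=[5.3972] v=[-0.0862]
Step 27: x=[5.4113] v=[0.1409]
First v>=0 after going negative at step 27, time=2.7000

Answer: 2.7000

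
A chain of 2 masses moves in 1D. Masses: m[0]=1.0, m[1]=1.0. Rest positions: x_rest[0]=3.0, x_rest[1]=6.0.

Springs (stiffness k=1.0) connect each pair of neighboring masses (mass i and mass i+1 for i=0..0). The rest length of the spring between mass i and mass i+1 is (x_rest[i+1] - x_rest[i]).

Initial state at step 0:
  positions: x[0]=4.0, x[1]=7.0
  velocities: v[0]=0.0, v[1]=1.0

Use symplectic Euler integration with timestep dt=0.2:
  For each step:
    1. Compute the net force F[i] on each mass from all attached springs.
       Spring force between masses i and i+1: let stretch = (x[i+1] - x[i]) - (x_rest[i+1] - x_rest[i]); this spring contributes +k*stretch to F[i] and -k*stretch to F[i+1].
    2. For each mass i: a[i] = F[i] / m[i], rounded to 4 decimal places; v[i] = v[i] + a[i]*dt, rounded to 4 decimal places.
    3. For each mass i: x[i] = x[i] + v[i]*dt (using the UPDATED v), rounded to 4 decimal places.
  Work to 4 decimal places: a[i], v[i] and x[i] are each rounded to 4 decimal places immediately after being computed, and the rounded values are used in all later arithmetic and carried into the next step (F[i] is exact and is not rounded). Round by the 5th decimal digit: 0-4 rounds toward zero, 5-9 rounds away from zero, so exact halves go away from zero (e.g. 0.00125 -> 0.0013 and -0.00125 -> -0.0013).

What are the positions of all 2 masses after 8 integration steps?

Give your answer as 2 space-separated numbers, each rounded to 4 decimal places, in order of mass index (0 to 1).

Answer: 4.5266 8.0734

Derivation:
Step 0: x=[4.0000 7.0000] v=[0.0000 1.0000]
Step 1: x=[4.0000 7.2000] v=[0.0000 1.0000]
Step 2: x=[4.0080 7.3920] v=[0.0400 0.9600]
Step 3: x=[4.0314 7.5686] v=[0.1168 0.8832]
Step 4: x=[4.0762 7.7238] v=[0.2242 0.7758]
Step 5: x=[4.1469 7.8531] v=[0.3537 0.6463]
Step 6: x=[4.2459 7.9541] v=[0.4949 0.5051]
Step 7: x=[4.3732 8.0268] v=[0.6365 0.3635]
Step 8: x=[4.5266 8.0734] v=[0.7672 0.2328]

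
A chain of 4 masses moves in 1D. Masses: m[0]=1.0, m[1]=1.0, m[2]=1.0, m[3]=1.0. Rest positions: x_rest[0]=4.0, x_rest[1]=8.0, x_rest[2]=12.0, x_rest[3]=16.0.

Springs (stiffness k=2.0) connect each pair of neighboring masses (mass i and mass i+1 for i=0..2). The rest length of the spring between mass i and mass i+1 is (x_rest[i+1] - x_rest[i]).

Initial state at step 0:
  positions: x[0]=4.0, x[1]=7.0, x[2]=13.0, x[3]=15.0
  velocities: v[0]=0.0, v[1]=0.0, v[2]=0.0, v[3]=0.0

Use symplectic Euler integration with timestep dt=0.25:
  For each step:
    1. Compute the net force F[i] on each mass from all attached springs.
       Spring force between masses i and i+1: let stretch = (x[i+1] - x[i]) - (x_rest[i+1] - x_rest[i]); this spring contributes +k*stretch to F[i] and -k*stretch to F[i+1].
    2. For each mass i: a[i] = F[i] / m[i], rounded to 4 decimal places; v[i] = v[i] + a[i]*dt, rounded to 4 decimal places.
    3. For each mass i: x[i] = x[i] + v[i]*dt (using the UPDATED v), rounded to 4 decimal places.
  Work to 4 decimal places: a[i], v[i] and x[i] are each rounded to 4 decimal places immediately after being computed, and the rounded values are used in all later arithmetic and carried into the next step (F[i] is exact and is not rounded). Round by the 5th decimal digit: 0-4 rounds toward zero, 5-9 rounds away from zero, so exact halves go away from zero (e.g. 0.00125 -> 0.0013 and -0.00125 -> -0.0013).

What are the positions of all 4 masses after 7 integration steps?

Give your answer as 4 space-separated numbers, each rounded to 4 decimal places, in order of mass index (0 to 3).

Answer: 4.0470 7.2304 11.8581 15.8647

Derivation:
Step 0: x=[4.0000 7.0000 13.0000 15.0000] v=[0.0000 0.0000 0.0000 0.0000]
Step 1: x=[3.8750 7.3750 12.5000 15.2500] v=[-0.5000 1.5000 -2.0000 1.0000]
Step 2: x=[3.6875 7.9531 11.7031 15.6563] v=[-0.7500 2.3125 -3.1875 1.6250]
Step 3: x=[3.5332 8.4668 10.9316 16.0684] v=[-0.6172 2.0547 -3.0859 1.6484]
Step 4: x=[3.4956 8.6719 10.4941 16.3384] v=[-0.1504 0.8203 -1.7499 1.0800]
Step 5: x=[3.6051 8.4577 10.5594 16.3779] v=[0.4378 -0.8568 0.2612 0.1579]
Step 6: x=[3.8211 7.8996 11.0893 16.1901] v=[0.8641 -2.2323 2.1196 -0.7514]
Step 7: x=[4.0470 7.2304 11.8581 15.8647] v=[0.9034 -2.6767 3.0752 -1.3018]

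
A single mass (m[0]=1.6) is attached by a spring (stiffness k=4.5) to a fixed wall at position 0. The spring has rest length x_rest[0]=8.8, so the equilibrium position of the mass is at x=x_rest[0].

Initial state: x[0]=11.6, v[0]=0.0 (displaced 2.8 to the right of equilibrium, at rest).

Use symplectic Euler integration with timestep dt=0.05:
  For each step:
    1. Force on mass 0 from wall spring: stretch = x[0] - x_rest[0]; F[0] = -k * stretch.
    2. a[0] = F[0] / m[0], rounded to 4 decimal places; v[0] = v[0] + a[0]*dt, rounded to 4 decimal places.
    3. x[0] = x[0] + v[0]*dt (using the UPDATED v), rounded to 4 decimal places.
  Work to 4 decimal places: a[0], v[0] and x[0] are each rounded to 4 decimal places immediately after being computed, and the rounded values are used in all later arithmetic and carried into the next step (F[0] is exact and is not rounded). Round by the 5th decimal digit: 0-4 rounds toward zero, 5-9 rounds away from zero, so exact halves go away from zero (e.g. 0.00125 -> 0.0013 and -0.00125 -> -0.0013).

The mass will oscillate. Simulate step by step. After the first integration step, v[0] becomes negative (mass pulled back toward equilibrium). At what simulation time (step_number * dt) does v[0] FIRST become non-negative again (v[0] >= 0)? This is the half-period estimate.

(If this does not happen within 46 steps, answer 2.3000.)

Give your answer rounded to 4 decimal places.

Step 0: x=[11.6000] v=[0.0000]
Step 1: x=[11.5803] v=[-0.3938]
Step 2: x=[11.5411] v=[-0.7848]
Step 3: x=[11.4826] v=[-1.1703]
Step 4: x=[11.4052] v=[-1.5475]
Step 5: x=[11.3095] v=[-1.9139]
Step 6: x=[11.1962] v=[-2.2668]
Step 7: x=[11.0660] v=[-2.6038]
Step 8: x=[10.9199] v=[-2.9225]
Step 9: x=[10.7589] v=[-3.2206]
Step 10: x=[10.5841] v=[-3.4961]
Step 11: x=[10.3968] v=[-3.7470]
Step 12: x=[10.1982] v=[-3.9716]
Step 13: x=[9.9898] v=[-4.1682]
Step 14: x=[9.7730] v=[-4.3355]
Step 15: x=[9.5494] v=[-4.4723]
Step 16: x=[9.3205] v=[-4.5777]
Step 17: x=[9.0880] v=[-4.6509]
Step 18: x=[8.8534] v=[-4.6914]
Step 19: x=[8.6185] v=[-4.6989]
Step 20: x=[8.3848] v=[-4.6734]
Step 21: x=[8.1541] v=[-4.6150]
Step 22: x=[7.9279] v=[-4.5242]
Step 23: x=[7.7078] v=[-4.4016]
Step 24: x=[7.4954] v=[-4.2480]
Step 25: x=[7.2922] v=[-4.0645]
Step 26: x=[7.0996] v=[-3.8525]
Step 27: x=[6.9189] v=[-3.6134]
Step 28: x=[6.7515] v=[-3.3489]
Step 29: x=[6.5985] v=[-3.0608]
Step 30: x=[6.4609] v=[-2.7512]
Step 31: x=[6.3398] v=[-2.4223]
Step 32: x=[6.2360] v=[-2.0763]
Step 33: x=[6.1502] v=[-1.7157]
Step 34: x=[6.0830] v=[-1.3431]
Step 35: x=[6.0350] v=[-0.9610]
Step 36: x=[6.0064] v=[-0.5722]
Step 37: x=[5.9974] v=[-0.1794]
Step 38: x=[6.0081] v=[0.2147]
First v>=0 after going negative at step 38, time=1.9000

Answer: 1.9000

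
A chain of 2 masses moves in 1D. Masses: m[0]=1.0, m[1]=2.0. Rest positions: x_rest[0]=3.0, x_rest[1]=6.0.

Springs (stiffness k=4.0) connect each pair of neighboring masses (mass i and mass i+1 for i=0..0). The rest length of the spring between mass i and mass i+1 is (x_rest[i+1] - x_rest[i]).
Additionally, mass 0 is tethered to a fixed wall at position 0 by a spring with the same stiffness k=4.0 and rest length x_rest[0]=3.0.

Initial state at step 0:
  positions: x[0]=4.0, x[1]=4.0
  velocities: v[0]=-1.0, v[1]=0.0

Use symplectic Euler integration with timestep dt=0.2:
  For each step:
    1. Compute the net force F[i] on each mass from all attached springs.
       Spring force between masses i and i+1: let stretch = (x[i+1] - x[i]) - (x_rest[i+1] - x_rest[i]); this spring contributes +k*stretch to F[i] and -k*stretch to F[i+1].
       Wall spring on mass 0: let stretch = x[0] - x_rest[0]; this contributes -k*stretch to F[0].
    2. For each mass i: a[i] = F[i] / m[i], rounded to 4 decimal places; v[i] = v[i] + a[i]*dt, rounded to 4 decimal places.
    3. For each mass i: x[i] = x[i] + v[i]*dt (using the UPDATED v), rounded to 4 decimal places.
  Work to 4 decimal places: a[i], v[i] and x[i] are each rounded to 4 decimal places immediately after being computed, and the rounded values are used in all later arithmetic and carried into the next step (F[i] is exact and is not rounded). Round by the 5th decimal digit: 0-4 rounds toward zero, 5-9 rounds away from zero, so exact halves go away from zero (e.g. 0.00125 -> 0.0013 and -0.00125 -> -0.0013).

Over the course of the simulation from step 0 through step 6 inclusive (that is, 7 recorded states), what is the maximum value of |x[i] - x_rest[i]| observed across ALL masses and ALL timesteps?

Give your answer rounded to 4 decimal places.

Answer: 2.6329

Derivation:
Step 0: x=[4.0000 4.0000] v=[-1.0000 0.0000]
Step 1: x=[3.1600 4.2400] v=[-4.2000 1.2000]
Step 2: x=[1.9872 4.6336] v=[-5.8640 1.9680]
Step 3: x=[0.9199 5.0555] v=[-5.3366 2.1094]
Step 4: x=[0.3671 5.3865] v=[-2.7640 1.6552]
Step 5: x=[0.5587 5.5560] v=[0.9578 0.8474]
Step 6: x=[1.4604 5.5657] v=[4.5087 0.0485]
Max displacement = 2.6329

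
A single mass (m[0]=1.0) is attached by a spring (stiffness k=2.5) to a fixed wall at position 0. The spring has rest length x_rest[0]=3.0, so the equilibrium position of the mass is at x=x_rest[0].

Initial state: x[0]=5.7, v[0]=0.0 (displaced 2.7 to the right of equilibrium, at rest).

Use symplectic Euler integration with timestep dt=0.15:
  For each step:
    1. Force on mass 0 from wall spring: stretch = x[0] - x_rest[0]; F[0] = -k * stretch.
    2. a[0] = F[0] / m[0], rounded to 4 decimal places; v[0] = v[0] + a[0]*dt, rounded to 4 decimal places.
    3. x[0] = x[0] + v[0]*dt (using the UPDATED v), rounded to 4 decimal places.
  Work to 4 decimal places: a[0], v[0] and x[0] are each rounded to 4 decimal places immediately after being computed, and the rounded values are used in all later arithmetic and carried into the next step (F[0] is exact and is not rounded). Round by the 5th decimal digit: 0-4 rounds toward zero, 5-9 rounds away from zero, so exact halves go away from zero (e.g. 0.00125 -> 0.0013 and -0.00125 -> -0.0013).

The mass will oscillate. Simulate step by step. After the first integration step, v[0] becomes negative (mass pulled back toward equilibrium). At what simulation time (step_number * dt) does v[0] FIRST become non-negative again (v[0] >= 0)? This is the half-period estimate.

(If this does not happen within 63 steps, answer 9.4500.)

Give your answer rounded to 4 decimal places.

Answer: 2.1000

Derivation:
Step 0: x=[5.7000] v=[0.0000]
Step 1: x=[5.5481] v=[-1.0125]
Step 2: x=[5.2529] v=[-1.9680]
Step 3: x=[4.8310] v=[-2.8128]
Step 4: x=[4.3061] v=[-3.4994]
Step 5: x=[3.7077] v=[-3.9892]
Step 6: x=[3.0695] v=[-4.2546]
Step 7: x=[2.4274] v=[-4.2807]
Step 8: x=[1.8175] v=[-4.0660]
Step 9: x=[1.2741] v=[-3.6226]
Step 10: x=[0.8278] v=[-2.9754]
Step 11: x=[0.5037] v=[-2.1608]
Step 12: x=[0.3200] v=[-1.2247]
Step 13: x=[0.2870] v=[-0.2197]
Step 14: x=[0.4067] v=[0.7977]
First v>=0 after going negative at step 14, time=2.1000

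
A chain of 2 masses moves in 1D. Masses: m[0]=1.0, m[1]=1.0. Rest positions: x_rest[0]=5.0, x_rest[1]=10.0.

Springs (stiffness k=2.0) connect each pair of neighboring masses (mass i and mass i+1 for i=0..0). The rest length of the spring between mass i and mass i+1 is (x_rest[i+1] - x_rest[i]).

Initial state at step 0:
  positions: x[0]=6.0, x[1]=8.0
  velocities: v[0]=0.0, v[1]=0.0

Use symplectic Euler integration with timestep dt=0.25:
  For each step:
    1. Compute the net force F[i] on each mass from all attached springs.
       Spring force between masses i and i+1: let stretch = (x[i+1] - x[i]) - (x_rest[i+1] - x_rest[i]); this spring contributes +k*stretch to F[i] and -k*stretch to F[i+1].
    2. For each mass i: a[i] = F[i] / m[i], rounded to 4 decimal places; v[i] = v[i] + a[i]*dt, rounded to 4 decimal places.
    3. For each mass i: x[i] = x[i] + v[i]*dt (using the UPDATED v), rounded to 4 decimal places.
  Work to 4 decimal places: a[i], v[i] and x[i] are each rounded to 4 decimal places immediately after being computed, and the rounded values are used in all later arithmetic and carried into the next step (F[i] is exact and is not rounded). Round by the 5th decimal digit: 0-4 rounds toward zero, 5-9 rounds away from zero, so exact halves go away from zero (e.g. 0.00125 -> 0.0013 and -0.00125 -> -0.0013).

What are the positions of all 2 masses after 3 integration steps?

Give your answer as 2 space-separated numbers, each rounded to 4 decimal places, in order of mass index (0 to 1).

Answer: 4.1954 9.8048

Derivation:
Step 0: x=[6.0000 8.0000] v=[0.0000 0.0000]
Step 1: x=[5.6250 8.3750] v=[-1.5000 1.5000]
Step 2: x=[4.9688 9.0313] v=[-2.6250 2.6250]
Step 3: x=[4.1954 9.8048] v=[-3.0938 3.0938]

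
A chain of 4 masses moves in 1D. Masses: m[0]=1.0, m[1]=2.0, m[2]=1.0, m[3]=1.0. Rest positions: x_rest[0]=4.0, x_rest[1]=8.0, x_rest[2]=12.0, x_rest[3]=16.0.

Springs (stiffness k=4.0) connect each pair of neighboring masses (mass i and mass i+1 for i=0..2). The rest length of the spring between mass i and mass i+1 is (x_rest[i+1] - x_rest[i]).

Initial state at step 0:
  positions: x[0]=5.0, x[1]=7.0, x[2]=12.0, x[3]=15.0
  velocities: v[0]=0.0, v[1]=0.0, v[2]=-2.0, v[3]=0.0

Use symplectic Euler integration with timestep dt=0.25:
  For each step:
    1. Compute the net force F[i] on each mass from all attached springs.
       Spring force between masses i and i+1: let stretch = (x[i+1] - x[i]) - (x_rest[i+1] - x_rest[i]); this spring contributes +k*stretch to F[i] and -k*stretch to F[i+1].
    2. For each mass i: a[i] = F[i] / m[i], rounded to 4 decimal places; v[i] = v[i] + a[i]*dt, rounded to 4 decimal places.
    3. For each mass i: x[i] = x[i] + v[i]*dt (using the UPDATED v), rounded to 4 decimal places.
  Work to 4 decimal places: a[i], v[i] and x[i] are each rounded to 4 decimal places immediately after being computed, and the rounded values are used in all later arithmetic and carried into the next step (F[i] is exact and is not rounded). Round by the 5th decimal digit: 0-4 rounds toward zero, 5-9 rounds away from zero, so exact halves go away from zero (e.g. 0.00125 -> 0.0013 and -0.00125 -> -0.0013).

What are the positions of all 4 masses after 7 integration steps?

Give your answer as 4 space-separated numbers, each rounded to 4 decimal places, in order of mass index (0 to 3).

Answer: 2.7865 6.4691 12.0815 14.6939

Derivation:
Step 0: x=[5.0000 7.0000 12.0000 15.0000] v=[0.0000 0.0000 -2.0000 0.0000]
Step 1: x=[4.5000 7.3750 11.0000 15.2500] v=[-2.0000 1.5000 -4.0000 1.0000]
Step 2: x=[3.7188 7.8438 10.1563 15.4375] v=[-3.1250 1.8750 -3.3750 0.7500]
Step 3: x=[2.9688 8.0860 10.0547 15.3047] v=[-3.0000 0.9688 -0.4063 -0.5312]
Step 4: x=[2.4981 7.9346 10.7735 14.8594] v=[-1.8828 -0.6055 2.8750 -1.7812]
Step 5: x=[2.3865 7.4585 11.8040 14.3926] v=[-0.4463 -1.9043 4.1220 -1.8671]
Step 6: x=[2.5429 6.8916 12.3953 14.2787] v=[0.6257 -2.2676 2.3651 -0.4557]
Step 7: x=[2.7865 6.4691 12.0815 14.6939] v=[0.9744 -1.6901 -1.2552 1.6609]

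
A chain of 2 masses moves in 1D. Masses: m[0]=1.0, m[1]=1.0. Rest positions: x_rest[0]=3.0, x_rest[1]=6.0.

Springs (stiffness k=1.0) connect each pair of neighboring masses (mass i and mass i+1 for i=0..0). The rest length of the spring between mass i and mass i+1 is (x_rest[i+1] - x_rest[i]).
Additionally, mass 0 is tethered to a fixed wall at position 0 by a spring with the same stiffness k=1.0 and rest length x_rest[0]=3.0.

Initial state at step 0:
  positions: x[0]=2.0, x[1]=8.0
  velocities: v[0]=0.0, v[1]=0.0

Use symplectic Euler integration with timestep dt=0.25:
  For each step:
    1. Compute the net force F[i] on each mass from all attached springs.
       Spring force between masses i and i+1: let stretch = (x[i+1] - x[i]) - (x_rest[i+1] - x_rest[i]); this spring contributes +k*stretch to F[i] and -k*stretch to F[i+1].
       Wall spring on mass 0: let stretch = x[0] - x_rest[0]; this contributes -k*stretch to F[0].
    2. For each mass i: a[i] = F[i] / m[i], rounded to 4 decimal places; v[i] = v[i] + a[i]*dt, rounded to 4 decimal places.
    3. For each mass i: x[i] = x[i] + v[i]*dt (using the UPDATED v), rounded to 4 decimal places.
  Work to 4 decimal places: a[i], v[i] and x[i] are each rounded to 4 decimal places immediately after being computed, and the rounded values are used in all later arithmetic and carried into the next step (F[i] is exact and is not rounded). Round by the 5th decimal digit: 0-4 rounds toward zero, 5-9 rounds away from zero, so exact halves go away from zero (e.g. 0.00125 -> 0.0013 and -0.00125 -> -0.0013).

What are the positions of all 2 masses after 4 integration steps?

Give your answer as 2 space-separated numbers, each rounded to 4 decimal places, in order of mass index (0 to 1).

Step 0: x=[2.0000 8.0000] v=[0.0000 0.0000]
Step 1: x=[2.2500 7.8125] v=[1.0000 -0.7500]
Step 2: x=[2.7070 7.4649] v=[1.8281 -1.3906]
Step 3: x=[3.2922 7.0074] v=[2.3408 -1.8301]
Step 4: x=[3.9039 6.5052] v=[2.4466 -2.0089]

Answer: 3.9039 6.5052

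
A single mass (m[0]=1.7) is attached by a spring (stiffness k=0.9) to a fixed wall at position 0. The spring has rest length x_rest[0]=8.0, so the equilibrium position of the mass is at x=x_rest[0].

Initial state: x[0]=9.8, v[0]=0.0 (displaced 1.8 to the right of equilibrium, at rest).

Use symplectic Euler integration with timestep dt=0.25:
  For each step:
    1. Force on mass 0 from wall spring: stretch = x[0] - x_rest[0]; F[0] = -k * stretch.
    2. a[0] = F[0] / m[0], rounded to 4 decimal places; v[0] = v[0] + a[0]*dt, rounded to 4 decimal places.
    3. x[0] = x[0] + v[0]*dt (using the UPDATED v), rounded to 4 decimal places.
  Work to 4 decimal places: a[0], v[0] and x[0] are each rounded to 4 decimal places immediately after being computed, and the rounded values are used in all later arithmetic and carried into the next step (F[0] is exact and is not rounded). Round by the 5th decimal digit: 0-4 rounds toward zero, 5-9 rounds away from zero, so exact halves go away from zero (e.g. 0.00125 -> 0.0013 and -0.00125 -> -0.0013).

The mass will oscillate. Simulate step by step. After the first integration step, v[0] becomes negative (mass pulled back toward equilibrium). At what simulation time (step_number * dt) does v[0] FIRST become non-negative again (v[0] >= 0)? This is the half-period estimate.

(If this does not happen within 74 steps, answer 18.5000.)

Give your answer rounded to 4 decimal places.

Step 0: x=[9.8000] v=[0.0000]
Step 1: x=[9.7405] v=[-0.2382]
Step 2: x=[9.6234] v=[-0.4686]
Step 3: x=[9.4525] v=[-0.6835]
Step 4: x=[9.2336] v=[-0.8758]
Step 5: x=[8.9738] v=[-1.0391]
Step 6: x=[8.6818] v=[-1.1680]
Step 7: x=[8.3672] v=[-1.2583]
Step 8: x=[8.0405] v=[-1.3069]
Step 9: x=[7.7124] v=[-1.3123]
Step 10: x=[7.3939] v=[-1.2742]
Step 11: x=[7.0954] v=[-1.1940]
Step 12: x=[6.8268] v=[-1.0743]
Step 13: x=[6.5971] v=[-0.9190]
Step 14: x=[6.4138] v=[-0.7333]
Step 15: x=[6.2830] v=[-0.5234]
Step 16: x=[6.2090] v=[-0.2962]
Step 17: x=[6.1942] v=[-0.0592]
Step 18: x=[6.2392] v=[0.1798]
First v>=0 after going negative at step 18, time=4.5000

Answer: 4.5000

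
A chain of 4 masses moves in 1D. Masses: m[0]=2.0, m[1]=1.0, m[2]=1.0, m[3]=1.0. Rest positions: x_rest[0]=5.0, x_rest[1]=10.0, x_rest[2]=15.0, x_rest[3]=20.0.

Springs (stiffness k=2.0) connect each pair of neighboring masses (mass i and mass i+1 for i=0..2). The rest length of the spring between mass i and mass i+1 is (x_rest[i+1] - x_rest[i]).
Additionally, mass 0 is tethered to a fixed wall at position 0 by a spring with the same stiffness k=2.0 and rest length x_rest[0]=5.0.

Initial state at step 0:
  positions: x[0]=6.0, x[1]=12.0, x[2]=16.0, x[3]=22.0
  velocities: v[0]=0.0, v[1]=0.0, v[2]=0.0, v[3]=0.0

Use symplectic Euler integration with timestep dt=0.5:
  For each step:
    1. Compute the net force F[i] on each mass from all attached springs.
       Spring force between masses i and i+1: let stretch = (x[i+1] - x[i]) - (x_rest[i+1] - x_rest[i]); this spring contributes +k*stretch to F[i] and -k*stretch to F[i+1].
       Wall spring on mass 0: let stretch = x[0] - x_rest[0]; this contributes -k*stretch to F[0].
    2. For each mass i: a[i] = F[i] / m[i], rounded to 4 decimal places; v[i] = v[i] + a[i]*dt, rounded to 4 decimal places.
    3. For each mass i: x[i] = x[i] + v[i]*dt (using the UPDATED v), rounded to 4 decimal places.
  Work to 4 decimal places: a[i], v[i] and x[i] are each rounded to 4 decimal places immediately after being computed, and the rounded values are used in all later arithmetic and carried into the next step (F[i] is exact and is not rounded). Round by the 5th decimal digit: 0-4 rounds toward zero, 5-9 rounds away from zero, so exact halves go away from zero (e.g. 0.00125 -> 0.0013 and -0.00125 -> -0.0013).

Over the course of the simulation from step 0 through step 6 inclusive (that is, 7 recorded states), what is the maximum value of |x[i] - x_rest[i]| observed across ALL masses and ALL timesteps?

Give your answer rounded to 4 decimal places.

Answer: 2.2500

Derivation:
Step 0: x=[6.0000 12.0000 16.0000 22.0000] v=[0.0000 0.0000 0.0000 0.0000]
Step 1: x=[6.0000 11.0000 17.0000 21.5000] v=[0.0000 -2.0000 2.0000 -1.0000]
Step 2: x=[5.7500 10.5000 17.2500 21.2500] v=[-0.5000 -1.0000 0.5000 -0.5000]
Step 3: x=[5.2500 11.0000 16.1250 21.5000] v=[-1.0000 1.0000 -2.2500 0.5000]
Step 4: x=[4.8750 11.1875 15.1250 21.5625] v=[-0.7500 0.3750 -2.0000 0.1250]
Step 5: x=[4.8594 10.1875 15.3750 20.9063] v=[-0.0313 -2.0000 0.5000 -1.3125]
Step 6: x=[4.9610 9.1172 15.7969 19.9844] v=[0.2031 -2.1406 0.8438 -1.8438]
Max displacement = 2.2500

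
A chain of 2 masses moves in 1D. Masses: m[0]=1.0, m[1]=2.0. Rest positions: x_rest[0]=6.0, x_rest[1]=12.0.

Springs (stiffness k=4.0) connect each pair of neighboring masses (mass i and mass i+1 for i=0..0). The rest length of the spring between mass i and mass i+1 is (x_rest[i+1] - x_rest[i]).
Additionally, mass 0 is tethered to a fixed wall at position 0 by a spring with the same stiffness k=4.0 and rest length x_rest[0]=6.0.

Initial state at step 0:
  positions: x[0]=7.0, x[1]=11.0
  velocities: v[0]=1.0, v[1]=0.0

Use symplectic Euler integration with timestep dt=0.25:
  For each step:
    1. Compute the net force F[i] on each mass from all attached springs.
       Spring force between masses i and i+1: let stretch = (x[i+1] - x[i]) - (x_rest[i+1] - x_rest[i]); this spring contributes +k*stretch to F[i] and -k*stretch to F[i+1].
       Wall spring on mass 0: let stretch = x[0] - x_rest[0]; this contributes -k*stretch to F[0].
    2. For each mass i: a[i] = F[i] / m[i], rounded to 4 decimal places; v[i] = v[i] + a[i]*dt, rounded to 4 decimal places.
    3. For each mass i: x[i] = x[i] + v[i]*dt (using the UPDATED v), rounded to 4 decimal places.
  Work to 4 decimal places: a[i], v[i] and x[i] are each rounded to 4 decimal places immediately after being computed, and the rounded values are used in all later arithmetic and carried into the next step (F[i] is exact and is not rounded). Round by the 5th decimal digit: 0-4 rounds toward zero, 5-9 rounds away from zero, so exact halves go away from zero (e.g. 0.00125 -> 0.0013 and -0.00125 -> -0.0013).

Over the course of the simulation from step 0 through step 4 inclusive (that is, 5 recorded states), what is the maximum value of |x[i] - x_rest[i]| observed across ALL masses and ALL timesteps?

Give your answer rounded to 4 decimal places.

Answer: 1.4131

Derivation:
Step 0: x=[7.0000 11.0000] v=[1.0000 0.0000]
Step 1: x=[6.5000 11.2500] v=[-2.0000 1.0000]
Step 2: x=[5.5625 11.6563] v=[-3.7500 1.6250]
Step 3: x=[4.7578 12.0508] v=[-3.2187 1.5781]
Step 4: x=[4.5869 12.2837] v=[-0.6835 0.9316]
Max displacement = 1.4131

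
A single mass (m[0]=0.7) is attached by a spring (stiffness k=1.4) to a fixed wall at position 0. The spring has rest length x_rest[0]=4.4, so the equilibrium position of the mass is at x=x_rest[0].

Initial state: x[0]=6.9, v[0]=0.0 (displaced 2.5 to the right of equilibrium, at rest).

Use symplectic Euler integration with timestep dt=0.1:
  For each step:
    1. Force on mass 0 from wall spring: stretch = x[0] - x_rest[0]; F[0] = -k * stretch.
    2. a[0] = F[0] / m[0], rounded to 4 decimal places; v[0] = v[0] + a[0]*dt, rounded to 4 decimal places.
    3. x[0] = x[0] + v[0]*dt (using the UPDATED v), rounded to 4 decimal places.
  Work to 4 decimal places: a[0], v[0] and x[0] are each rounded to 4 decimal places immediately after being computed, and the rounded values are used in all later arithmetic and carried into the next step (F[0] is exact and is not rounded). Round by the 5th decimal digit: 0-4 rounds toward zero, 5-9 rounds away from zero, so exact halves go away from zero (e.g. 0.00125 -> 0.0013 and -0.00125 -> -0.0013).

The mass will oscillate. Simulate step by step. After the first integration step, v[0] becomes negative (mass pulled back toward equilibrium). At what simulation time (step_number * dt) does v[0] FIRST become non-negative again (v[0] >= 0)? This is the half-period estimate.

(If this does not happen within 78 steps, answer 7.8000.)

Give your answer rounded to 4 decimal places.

Step 0: x=[6.9000] v=[0.0000]
Step 1: x=[6.8500] v=[-0.5000]
Step 2: x=[6.7510] v=[-0.9900]
Step 3: x=[6.6050] v=[-1.4602]
Step 4: x=[6.4149] v=[-1.9012]
Step 5: x=[6.1845] v=[-2.3042]
Step 6: x=[5.9184] v=[-2.6611]
Step 7: x=[5.6219] v=[-2.9648]
Step 8: x=[5.3010] v=[-3.2092]
Step 9: x=[4.9621] v=[-3.3894]
Step 10: x=[4.6119] v=[-3.5018]
Step 11: x=[4.2575] v=[-3.5442]
Step 12: x=[3.9059] v=[-3.5157]
Step 13: x=[3.5642] v=[-3.4169]
Step 14: x=[3.2392] v=[-3.2497]
Step 15: x=[2.9375] v=[-3.0175]
Step 16: x=[2.6650] v=[-2.7250]
Step 17: x=[2.4272] v=[-2.3780]
Step 18: x=[2.2289] v=[-1.9834]
Step 19: x=[2.0740] v=[-1.5492]
Step 20: x=[1.9656] v=[-1.0840]
Step 21: x=[1.9059] v=[-0.5971]
Step 22: x=[1.8961] v=[-0.0983]
Step 23: x=[1.9364] v=[0.4025]
First v>=0 after going negative at step 23, time=2.3000

Answer: 2.3000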